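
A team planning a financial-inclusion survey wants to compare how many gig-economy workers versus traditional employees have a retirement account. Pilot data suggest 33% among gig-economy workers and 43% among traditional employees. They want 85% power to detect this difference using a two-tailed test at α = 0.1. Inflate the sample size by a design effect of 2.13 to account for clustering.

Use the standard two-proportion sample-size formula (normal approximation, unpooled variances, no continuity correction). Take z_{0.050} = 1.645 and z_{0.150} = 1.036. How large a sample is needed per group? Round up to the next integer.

n = 714 per group

n = (z_{α/2} + z_β)² · [p₁(1−p₁) + p₂(1−p₂)] / (p₁ − p₂)²
  = (1.645 + 1.036)² · (0.33·0.67 + 0.43·0.57) / (-0.10)²
  = (2.681)² · (0.2211 + 0.2451) / 0.0100
  = 7.1878 · 0.4662 / 0.0100
  = 335.09
Design effect: 2.13 × 335.09 = 713.75.
Round up → n = 714 per group.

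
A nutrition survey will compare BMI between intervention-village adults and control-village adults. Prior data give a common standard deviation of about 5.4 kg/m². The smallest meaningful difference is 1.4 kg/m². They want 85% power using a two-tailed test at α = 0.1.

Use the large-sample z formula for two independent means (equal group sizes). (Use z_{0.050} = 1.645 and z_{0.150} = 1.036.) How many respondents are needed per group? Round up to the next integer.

n = 214 per group

n = (z_{α/2} + z_β)² · (σ₁² + σ₂²) / δ²
  = (1.645 + 1.036)² · (2·5.4² = 58.32) / 1.4²
  = 7.1878 · 58.32 / 1.96
  = 213.87
Round up → n = 214 per group.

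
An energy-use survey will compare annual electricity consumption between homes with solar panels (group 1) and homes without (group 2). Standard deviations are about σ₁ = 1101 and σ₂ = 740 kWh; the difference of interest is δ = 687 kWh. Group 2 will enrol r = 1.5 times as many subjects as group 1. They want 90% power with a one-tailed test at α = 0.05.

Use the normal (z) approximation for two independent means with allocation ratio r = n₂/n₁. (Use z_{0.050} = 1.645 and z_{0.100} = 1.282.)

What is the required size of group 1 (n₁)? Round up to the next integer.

n₁ = 29

n₁ = (z_α + z_β)² · (σ₁² + σ₂²/r) / δ²
   = (1.645 + 1.282)² · (1101² + 740²/1.5) / 687²
   = 8.5673 · (1212201 + 365066.7) / 471969
   = 8.5673 · 1577267.7 / 471969
   = 28.63
Round up → n₁ = 29; n₂ = r·n₁ = 1.5 × 29 = 44.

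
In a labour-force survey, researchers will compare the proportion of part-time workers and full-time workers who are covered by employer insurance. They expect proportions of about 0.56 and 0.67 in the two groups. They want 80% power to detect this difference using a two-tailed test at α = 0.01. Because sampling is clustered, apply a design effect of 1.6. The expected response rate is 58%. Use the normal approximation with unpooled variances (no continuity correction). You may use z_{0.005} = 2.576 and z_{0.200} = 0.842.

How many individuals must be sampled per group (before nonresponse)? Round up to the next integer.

n = 1246 per group

n = (z_{α/2} + z_β)² · [p₁(1−p₁) + p₂(1−p₂)] / (p₁ − p₂)²
  = (2.576 + 0.842)² · (0.56·0.44 + 0.67·0.33) / (-0.11)²
  = (3.418)² · (0.2464 + 0.2211) / 0.0121
  = 11.6827 · 0.4675 / 0.0121
  = 451.38
Design effect: 1.6 × 451.38 = 722.20.
Adjust for 58% response: 722.20 / 0.58 = 1245.18.
Round up → n = 1246 per group.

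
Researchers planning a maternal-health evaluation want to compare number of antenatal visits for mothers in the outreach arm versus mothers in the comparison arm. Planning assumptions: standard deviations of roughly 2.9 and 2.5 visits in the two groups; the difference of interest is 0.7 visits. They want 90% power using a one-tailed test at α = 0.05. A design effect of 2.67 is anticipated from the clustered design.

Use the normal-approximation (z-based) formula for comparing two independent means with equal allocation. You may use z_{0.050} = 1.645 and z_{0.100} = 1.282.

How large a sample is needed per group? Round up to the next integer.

n = (z_α + z_β)² · (σ₁² + σ₂²) / δ²
  = (1.645 + 1.282)² · (2.9² + 2.5² = 14.66) / 0.7²
  = 8.5673 · 14.66 / 0.49
  = 256.32
Design effect: 2.67 × 256.32 = 684.38.
Round up → n = 685 per group.

n = 685 per group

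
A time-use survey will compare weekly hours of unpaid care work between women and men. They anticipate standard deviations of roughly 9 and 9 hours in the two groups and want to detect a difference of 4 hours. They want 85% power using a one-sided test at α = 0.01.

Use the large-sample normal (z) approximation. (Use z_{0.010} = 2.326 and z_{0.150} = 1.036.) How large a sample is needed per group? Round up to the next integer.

n = 115 per group

n = (z_α + z_β)² · (σ₁² + σ₂²) / δ²
  = (2.326 + 1.036)² · (9² + 9² = 162) / 4²
  = 11.3030 · 162 / 16
  = 114.44
Round up → n = 115 per group.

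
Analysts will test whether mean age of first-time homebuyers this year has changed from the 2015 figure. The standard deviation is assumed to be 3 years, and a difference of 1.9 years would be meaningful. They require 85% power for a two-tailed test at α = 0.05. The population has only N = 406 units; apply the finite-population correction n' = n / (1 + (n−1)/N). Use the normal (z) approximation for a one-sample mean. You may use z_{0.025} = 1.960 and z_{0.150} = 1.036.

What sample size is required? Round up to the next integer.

n = (z_{α/2} + z_β)² · σ² / δ²
  = (1.960 + 1.036)² · 3² / 1.9²
  = 8.9760 · 9 / 3.61
  = 22.38
Finite-population correction (N = 406): 22.38 / (1 + (22.38 − 1)/406) = 21.26.
Round up → n = 22.

n = 22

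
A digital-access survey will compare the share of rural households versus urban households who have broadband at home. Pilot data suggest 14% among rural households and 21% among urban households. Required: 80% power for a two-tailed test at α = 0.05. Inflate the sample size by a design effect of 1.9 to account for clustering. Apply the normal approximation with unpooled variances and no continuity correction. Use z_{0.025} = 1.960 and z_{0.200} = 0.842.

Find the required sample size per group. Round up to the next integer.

n = (z_{α/2} + z_β)² · [p₁(1−p₁) + p₂(1−p₂)] / (p₁ − p₂)²
  = (1.960 + 0.842)² · (0.14·0.86 + 0.21·0.79) / (-0.07)²
  = (2.802)² · (0.1204 + 0.1659) / 0.0049
  = 7.8512 · 0.2863 / 0.0049
  = 458.73
Design effect: 1.9 × 458.73 = 871.60.
Round up → n = 872 per group.

n = 872 per group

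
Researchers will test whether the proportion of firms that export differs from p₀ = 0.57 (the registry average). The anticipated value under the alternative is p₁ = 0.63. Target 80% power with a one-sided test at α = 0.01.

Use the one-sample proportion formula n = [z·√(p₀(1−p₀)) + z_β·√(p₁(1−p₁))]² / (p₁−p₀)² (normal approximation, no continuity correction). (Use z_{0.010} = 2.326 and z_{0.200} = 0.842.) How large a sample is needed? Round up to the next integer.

n = 675

n = [z_α·√(p₀q₀) + z_β·√(p₁q₁)]² / (p₁ − p₀)²
  = [2.326·√(0.57·0.43) + 0.842·√(0.63·0.37)]² / (0.06)²
  = [2.326·0.4951 + 0.842·0.4828]² / 0.0036
  = [1.5581]² / 0.0036
  = 674.33
Round up → n = 675.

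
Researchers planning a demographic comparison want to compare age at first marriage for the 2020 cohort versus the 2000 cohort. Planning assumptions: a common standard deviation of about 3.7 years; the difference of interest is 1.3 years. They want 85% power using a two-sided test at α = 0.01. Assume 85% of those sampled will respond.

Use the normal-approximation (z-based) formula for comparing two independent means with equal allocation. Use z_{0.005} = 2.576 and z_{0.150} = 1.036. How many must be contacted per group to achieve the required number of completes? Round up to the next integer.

n = 249 per group

n = (z_{α/2} + z_β)² · (σ₁² + σ₂²) / δ²
  = (2.576 + 1.036)² · (2·3.7² = 27.38) / 1.3²
  = 13.0465 · 27.38 / 1.69
  = 211.37
Adjust for 85% response: 211.37 / 0.85 = 248.67.
Round up → n = 249 per group.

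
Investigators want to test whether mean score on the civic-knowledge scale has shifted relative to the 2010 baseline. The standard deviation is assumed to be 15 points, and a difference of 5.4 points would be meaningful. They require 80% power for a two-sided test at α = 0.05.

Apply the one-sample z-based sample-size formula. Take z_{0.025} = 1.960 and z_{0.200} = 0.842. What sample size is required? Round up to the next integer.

n = 61

n = (z_{α/2} + z_β)² · σ² / δ²
  = (1.960 + 0.842)² · 15² / 5.4²
  = 7.8512 · 225 / 29.16
  = 60.58
Round up → n = 61.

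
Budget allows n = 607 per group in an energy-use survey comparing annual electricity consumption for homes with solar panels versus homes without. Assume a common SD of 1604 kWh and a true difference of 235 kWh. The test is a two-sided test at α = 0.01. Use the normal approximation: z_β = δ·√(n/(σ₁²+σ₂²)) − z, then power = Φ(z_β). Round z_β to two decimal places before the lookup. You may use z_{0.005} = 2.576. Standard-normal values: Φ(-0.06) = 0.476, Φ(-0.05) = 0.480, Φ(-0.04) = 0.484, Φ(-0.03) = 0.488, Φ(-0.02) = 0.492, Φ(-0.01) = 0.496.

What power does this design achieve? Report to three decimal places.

Power ≈ 0.492

z_β = δ·√(n/(σ₁²+σ₂²)) − z_{α/2}
    = 235 · √(607/5145632) − 2.576
    = 235 · 0.01086 − 2.576
    = 2.5524 − 2.576 = -0.0236 → -0.02
Power = Φ(-0.02) = 0.492.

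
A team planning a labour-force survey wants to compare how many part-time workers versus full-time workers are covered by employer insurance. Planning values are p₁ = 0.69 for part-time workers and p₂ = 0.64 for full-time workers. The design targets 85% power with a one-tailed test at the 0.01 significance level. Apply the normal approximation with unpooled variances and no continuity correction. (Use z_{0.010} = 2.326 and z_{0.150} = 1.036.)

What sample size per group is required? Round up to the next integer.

n = 2009 per group

n = (z_α + z_β)² · [p₁(1−p₁) + p₂(1−p₂)] / (p₁ − p₂)²
  = (2.326 + 1.036)² · (0.69·0.31 + 0.64·0.36) / (0.05)²
  = (3.362)² · (0.2139 + 0.2304) / 0.0025
  = 11.3030 · 0.4443 / 0.0025
  = 2008.78
Round up → n = 2009 per group.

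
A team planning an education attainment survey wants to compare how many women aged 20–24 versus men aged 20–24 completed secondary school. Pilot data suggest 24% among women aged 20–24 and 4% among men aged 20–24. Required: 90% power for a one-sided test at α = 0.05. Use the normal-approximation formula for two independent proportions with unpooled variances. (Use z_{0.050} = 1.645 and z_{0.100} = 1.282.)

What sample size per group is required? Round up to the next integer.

n = 48 per group

n = (z_α + z_β)² · [p₁(1−p₁) + p₂(1−p₂)] / (p₁ − p₂)²
  = (1.645 + 1.282)² · (0.24·0.76 + 0.04·0.96) / (0.20)²
  = (2.927)² · (0.1824 + 0.0384) / 0.0400
  = 8.5673 · 0.2208 / 0.0400
  = 47.29
Round up → n = 48 per group.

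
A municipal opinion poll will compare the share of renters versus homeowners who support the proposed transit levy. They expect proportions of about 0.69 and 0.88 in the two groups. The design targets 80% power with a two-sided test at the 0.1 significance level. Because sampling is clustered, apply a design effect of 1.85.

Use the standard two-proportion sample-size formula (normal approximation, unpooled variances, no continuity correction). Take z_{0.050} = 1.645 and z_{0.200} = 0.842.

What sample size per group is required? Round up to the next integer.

n = (z_{α/2} + z_β)² · [p₁(1−p₁) + p₂(1−p₂)] / (p₁ − p₂)²
  = (1.645 + 0.842)² · (0.69·0.31 + 0.88·0.12) / (-0.19)²
  = (2.487)² · (0.2139 + 0.1056) / 0.0361
  = 6.1852 · 0.3195 / 0.0361
  = 54.74
Design effect: 1.85 × 54.74 = 101.27.
Round up → n = 102 per group.

n = 102 per group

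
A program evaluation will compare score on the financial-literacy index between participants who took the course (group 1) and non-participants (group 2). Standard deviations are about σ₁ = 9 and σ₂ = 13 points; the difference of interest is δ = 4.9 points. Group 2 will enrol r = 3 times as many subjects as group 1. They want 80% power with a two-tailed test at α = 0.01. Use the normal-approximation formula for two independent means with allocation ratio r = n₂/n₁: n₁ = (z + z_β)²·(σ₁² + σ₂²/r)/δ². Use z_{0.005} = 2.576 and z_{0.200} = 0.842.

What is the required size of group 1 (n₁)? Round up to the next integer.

n₁ = (z_{α/2} + z_β)² · (σ₁² + σ₂²/r) / δ²
   = (2.576 + 0.842)² · (9² + 13²/3) / 4.9²
   = 11.6827 · (81 + 56.3333) / 24.01
   = 11.6827 · 137.3333 / 24.01
   = 66.82
Round up → n₁ = 67; n₂ = r·n₁ = 3 × 67 = 201.

n₁ = 67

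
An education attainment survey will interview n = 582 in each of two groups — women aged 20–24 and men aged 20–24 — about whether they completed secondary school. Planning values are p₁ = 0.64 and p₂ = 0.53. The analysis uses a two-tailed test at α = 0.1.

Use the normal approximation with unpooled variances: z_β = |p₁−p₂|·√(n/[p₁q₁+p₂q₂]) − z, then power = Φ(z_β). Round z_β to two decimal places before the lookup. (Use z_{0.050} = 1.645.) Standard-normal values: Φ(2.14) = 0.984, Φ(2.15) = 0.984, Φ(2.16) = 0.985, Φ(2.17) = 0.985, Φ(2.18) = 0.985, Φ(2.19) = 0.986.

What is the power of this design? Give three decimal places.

z_β = |p₁−p₂|·√(n/[p₁q₁+p₂q₂]) − z_{α/2}
    = 0.11 · √(582/0.4795) − 1.645
    = 0.11 · 34.8391 − 1.645
    = 3.8323 − 1.645 = 2.1873 → 2.19
Power = Φ(2.19) = 0.986.

Power ≈ 0.986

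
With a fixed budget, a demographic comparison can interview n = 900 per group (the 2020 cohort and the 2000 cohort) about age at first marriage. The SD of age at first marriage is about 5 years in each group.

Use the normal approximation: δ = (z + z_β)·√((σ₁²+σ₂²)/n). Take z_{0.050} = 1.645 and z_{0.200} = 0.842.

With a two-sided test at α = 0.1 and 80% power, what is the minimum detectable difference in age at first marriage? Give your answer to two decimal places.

δ = (z_{α/2} + z_β) · √((σ₁²+σ₂²)/n)
  = (1.645 + 0.842) · √(50/900)
  = 2.487 · √0.05556
  = 2.487 · 0.2357
  = 0.5862

Minimum detectable difference ≈ 0.59 years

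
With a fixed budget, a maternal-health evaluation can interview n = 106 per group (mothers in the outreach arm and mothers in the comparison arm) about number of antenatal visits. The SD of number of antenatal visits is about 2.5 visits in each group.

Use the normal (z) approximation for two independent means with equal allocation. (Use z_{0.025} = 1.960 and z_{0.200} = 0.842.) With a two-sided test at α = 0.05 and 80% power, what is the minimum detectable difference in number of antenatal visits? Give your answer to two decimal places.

Minimum detectable difference ≈ 0.96 visits

δ = (z_{α/2} + z_β) · √((σ₁²+σ₂²)/n)
  = (1.960 + 0.842) · √(12.5/106)
  = 2.802 · √0.11792
  = 2.802 · 0.3434
  = 0.9622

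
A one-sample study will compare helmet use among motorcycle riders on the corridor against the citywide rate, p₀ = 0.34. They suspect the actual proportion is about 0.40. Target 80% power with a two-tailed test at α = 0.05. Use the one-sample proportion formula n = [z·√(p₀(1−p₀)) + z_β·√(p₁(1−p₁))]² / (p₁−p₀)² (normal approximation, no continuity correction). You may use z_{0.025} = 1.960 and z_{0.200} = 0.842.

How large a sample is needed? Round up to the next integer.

n = 500

n = [z_{α/2}·√(p₀q₀) + z_β·√(p₁q₁)]² / (p₁ − p₀)²
  = [1.960·√(0.34·0.66) + 0.842·√(0.40·0.60)]² / (0.06)²
  = [1.960·0.4737 + 0.842·0.4899]² / 0.0036
  = [1.3410]² / 0.0036
  = 499.50
Round up → n = 500.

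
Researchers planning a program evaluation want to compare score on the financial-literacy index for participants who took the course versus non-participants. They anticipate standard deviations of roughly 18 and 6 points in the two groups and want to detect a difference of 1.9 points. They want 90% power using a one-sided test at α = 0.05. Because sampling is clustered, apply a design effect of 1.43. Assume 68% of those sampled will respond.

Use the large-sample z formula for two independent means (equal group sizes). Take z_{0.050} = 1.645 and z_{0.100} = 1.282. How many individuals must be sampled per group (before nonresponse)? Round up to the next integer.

n = 1797 per group

n = (z_α + z_β)² · (σ₁² + σ₂²) / δ²
  = (1.645 + 1.282)² · (18² + 6² = 360) / 1.9²
  = 8.5673 · 360 / 3.61
  = 854.36
Design effect: 1.43 × 854.36 = 1221.73.
Adjust for 68% response: 1221.73 / 0.68 = 1796.67.
Round up → n = 1797 per group.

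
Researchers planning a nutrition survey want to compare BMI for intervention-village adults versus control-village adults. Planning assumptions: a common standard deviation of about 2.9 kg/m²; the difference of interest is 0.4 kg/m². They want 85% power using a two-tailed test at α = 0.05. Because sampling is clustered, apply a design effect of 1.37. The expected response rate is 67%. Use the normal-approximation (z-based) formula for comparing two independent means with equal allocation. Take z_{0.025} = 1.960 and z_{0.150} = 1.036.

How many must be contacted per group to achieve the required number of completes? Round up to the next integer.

n = 1930 per group

n = (z_{α/2} + z_β)² · (σ₁² + σ₂²) / δ²
  = (1.960 + 1.036)² · (2·2.9² = 16.82) / 0.4²
  = 8.9760 · 16.82 / 0.16
  = 943.60
Design effect: 1.37 × 943.60 = 1292.74.
Adjust for 67% response: 1292.74 / 0.67 = 1929.46.
Round up → n = 1930 per group.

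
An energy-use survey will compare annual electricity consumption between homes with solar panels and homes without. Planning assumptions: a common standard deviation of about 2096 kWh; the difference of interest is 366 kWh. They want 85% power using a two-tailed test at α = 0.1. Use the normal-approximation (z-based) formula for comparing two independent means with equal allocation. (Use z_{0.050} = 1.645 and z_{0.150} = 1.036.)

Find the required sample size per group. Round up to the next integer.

n = (z_{α/2} + z_β)² · (σ₁² + σ₂²) / δ²
  = (1.645 + 1.036)² · (2·2096² = 8786432) / 366²
  = 7.1878 · 8786432 / 133956
  = 471.46
Round up → n = 472 per group.

n = 472 per group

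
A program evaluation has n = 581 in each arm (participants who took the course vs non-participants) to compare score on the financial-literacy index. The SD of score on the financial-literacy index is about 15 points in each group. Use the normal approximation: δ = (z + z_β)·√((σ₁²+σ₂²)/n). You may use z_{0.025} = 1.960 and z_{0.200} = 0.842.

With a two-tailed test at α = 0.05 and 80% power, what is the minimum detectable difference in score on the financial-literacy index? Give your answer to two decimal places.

Minimum detectable difference ≈ 2.47 points

δ = (z_{α/2} + z_β) · √((σ₁²+σ₂²)/n)
  = (1.960 + 0.842) · √(450/581)
  = 2.802 · √0.77453
  = 2.802 · 0.8801
  = 2.4660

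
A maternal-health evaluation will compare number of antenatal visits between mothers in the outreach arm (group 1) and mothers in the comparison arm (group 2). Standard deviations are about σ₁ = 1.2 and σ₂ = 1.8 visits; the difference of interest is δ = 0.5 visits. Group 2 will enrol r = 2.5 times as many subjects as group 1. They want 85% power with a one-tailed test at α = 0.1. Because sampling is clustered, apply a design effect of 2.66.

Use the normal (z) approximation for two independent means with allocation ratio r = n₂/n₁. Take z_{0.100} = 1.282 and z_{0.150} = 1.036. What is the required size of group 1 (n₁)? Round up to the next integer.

n₁ = 157

n₁ = (z_α + z_β)² · (σ₁² + σ₂²/r) / δ²
   = (1.282 + 1.036)² · (1.2² + 1.8²/2.5) / 0.5²
   = 5.3731 · (1.44 + 1.296) / 0.25
   = 5.3731 · 2.736 / 0.25
   = 58.80
Design effect: 2.66 × 58.80 = 156.42.
Round up → n₁ = 157; n₂ = r·n₁ = 2.5 × 157 = 393.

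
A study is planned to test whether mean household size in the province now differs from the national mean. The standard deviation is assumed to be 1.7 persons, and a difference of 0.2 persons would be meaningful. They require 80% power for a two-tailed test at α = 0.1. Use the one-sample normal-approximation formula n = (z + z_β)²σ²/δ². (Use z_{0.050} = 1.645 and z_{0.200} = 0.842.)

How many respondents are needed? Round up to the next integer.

n = (z_{α/2} + z_β)² · σ² / δ²
  = (1.645 + 0.842)² · 1.7² / 0.2²
  = 6.1852 · 2.89 / 0.04
  = 446.88
Round up → n = 447.

n = 447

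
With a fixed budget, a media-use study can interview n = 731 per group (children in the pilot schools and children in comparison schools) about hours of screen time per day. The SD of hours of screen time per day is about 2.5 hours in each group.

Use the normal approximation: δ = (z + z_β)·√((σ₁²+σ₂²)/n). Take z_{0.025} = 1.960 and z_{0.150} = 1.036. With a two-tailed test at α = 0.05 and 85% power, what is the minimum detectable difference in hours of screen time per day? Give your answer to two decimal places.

δ = (z_{α/2} + z_β) · √((σ₁²+σ₂²)/n)
  = (1.960 + 1.036) · √(12.5/731)
  = 2.996 · √0.0171
  = 2.996 · 0.1308
  = 0.3918

Minimum detectable difference ≈ 0.39 hours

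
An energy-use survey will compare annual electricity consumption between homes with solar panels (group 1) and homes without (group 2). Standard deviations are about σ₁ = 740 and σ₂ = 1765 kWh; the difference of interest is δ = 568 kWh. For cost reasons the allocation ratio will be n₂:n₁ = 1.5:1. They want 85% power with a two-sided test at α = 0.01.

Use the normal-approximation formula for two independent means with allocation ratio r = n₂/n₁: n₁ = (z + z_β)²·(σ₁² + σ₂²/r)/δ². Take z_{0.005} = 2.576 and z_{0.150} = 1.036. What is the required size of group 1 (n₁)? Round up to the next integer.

n₁ = 107

n₁ = (z_{α/2} + z_β)² · (σ₁² + σ₂²/r) / δ²
   = (2.576 + 1.036)² · (740² + 1765²/1.5) / 568²
   = 13.0465 · (547600 + 2076816.7) / 322624
   = 13.0465 · 2624416.7 / 322624
   = 106.13
Round up → n₁ = 107; n₂ = r·n₁ = 1.5 × 107 = 161.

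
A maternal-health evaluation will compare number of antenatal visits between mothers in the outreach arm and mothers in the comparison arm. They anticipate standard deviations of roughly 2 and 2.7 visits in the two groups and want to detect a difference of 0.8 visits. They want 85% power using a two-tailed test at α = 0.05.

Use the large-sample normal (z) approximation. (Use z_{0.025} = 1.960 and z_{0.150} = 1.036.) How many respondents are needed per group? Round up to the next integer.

n = 159 per group

n = (z_{α/2} + z_β)² · (σ₁² + σ₂²) / δ²
  = (1.960 + 1.036)² · (2² + 2.7² = 11.29) / 0.8²
  = 8.9760 · 11.29 / 0.64
  = 158.34
Round up → n = 159 per group.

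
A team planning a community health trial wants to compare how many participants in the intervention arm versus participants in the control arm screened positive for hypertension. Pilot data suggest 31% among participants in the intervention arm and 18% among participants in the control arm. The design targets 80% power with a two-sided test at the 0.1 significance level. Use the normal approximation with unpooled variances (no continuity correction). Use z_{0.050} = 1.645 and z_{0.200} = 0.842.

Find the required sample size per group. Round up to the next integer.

n = 133 per group

n = (z_{α/2} + z_β)² · [p₁(1−p₁) + p₂(1−p₂)] / (p₁ − p₂)²
  = (1.645 + 0.842)² · (0.31·0.69 + 0.18·0.82) / (0.13)²
  = (2.487)² · (0.2139 + 0.1476) / 0.0169
  = 6.1852 · 0.3615 / 0.0169
  = 132.30
Round up → n = 133 per group.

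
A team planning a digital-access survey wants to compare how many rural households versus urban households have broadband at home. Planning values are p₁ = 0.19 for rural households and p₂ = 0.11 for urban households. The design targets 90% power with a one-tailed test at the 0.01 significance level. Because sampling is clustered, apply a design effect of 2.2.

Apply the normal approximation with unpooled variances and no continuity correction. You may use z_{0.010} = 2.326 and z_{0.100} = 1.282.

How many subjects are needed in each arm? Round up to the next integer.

n = 1127 per group

n = (z_α + z_β)² · [p₁(1−p₁) + p₂(1−p₂)] / (p₁ − p₂)²
  = (2.326 + 1.282)² · (0.19·0.81 + 0.11·0.89) / (0.08)²
  = (3.608)² · (0.1539 + 0.0979) / 0.0064
  = 13.0177 · 0.2518 / 0.0064
  = 512.16
Design effect: 2.2 × 512.16 = 1126.76.
Round up → n = 1127 per group.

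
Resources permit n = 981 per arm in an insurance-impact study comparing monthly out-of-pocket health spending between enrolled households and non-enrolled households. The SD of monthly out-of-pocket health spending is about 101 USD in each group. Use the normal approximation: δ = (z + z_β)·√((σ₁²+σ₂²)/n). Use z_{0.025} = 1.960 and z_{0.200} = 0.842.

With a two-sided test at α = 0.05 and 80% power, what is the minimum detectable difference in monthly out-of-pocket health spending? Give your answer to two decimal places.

Minimum detectable difference ≈ 12.78 USD

δ = (z_{α/2} + z_β) · √((σ₁²+σ₂²)/n)
  = (1.960 + 0.842) · √(20402/981)
  = 2.802 · √20.7971
  = 2.802 · 4.5604
  = 12.7782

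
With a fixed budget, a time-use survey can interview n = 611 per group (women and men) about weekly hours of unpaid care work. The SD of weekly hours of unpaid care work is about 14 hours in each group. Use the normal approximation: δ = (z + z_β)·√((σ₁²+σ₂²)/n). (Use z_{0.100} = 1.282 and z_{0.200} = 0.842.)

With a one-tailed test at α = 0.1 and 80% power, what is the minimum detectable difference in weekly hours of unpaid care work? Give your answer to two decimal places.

Minimum detectable difference ≈ 1.70 hours

δ = (z_α + z_β) · √((σ₁²+σ₂²)/n)
  = (1.282 + 0.842) · √(392/611)
  = 2.124 · √0.64157
  = 2.124 · 0.8010
  = 1.7013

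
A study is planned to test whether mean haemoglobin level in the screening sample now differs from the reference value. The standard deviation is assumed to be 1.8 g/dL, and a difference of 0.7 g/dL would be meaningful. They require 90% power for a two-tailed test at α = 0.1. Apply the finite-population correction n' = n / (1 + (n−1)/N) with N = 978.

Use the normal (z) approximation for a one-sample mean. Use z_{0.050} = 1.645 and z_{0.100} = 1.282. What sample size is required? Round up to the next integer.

n = 54

n = (z_{α/2} + z_β)² · σ² / δ²
  = (1.645 + 1.282)² · 1.8² / 0.7²
  = 8.5673 · 3.24 / 0.49
  = 56.65
Finite-population correction (N = 978): 56.65 / (1 + (56.65 − 1)/978) = 53.60.
Round up → n = 54.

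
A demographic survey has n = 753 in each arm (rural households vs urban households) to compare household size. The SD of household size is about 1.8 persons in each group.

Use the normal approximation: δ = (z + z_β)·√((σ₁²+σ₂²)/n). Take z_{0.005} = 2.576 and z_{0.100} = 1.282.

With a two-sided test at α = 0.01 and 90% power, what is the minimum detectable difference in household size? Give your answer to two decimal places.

δ = (z_{α/2} + z_β) · √((σ₁²+σ₂²)/n)
  = (2.576 + 1.282) · √(6.48/753)
  = 3.858 · √0.00861
  = 3.858 · 0.0928
  = 0.3579

Minimum detectable difference ≈ 0.36 persons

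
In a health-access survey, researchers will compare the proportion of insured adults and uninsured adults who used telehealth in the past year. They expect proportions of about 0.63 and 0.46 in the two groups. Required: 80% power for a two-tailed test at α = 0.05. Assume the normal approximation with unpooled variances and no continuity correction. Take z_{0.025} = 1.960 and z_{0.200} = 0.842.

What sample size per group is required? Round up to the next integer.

n = (z_{α/2} + z_β)² · [p₁(1−p₁) + p₂(1−p₂)] / (p₁ − p₂)²
  = (1.960 + 0.842)² · (0.63·0.37 + 0.46·0.54) / (0.17)²
  = (2.802)² · (0.2331 + 0.2484) / 0.0289
  = 7.8512 · 0.4815 / 0.0289
  = 130.81
Round up → n = 131 per group.

n = 131 per group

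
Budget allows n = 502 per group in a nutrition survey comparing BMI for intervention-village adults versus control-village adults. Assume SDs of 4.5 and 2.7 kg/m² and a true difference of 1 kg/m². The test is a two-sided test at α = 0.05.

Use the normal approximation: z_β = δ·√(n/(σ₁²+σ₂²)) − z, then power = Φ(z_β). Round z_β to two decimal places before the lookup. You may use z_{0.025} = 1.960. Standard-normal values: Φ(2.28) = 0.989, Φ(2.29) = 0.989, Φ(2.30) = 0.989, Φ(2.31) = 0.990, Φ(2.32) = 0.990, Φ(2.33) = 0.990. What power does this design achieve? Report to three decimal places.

z_β = δ·√(n/(σ₁²+σ₂²)) − z_{α/2}
    = 1 · √(502/27.54) − 1.960
    = 1 · 4.26943 − 1.960
    = 4.2694 − 1.960 = 2.3094 → 2.31
Power = Φ(2.31) = 0.990.

Power ≈ 0.990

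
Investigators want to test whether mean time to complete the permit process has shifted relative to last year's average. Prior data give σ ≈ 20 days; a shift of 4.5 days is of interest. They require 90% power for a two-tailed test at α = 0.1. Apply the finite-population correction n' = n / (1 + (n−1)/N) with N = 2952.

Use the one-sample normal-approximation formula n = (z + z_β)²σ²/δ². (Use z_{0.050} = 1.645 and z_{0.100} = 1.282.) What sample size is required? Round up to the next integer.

n = 161

n = (z_{α/2} + z_β)² · σ² / δ²
  = (1.645 + 1.282)² · 20² / 4.5²
  = 8.5673 · 400 / 20.25
  = 169.23
Finite-population correction (N = 2952): 169.23 / (1 + (169.23 − 1)/2952) = 160.11.
Round up → n = 161.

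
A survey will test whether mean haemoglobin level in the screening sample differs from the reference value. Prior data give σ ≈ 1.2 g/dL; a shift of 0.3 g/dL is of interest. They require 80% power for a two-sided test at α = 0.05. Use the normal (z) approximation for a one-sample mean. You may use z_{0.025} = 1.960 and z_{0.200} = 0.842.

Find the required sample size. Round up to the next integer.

n = (z_{α/2} + z_β)² · σ² / δ²
  = (1.960 + 0.842)² · 1.2² / 0.3²
  = 7.8512 · 1.44 / 0.09
  = 125.62
Round up → n = 126.

n = 126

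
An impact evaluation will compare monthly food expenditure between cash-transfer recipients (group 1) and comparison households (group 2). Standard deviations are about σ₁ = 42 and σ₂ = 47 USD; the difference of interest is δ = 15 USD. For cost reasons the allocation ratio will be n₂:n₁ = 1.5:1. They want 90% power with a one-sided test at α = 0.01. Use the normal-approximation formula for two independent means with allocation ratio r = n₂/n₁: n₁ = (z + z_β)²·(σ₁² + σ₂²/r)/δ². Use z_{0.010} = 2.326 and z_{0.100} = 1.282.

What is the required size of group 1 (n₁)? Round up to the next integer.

n₁ = 188

n₁ = (z_α + z_β)² · (σ₁² + σ₂²/r) / δ²
   = (2.326 + 1.282)² · (42² + 47²/1.5) / 15²
   = 13.0177 · (1764 + 1472.7) / 225
   = 13.0177 · 3236.7 / 225
   = 187.26
Round up → n₁ = 188; n₂ = r·n₁ = 1.5 × 188 = 282.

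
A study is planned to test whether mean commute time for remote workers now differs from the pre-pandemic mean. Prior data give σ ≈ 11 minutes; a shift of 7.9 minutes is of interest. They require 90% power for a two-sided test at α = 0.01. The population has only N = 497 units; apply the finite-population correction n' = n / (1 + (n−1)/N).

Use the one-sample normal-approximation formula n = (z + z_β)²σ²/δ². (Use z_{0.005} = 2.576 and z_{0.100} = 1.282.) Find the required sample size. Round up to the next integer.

n = (z_{α/2} + z_β)² · σ² / δ²
  = (2.576 + 1.282)² · 11² / 7.9²
  = 14.8842 · 121 / 62.41
  = 28.86
Finite-population correction (N = 497): 28.86 / (1 + (28.86 − 1)/497) = 27.33.
Round up → n = 28.

n = 28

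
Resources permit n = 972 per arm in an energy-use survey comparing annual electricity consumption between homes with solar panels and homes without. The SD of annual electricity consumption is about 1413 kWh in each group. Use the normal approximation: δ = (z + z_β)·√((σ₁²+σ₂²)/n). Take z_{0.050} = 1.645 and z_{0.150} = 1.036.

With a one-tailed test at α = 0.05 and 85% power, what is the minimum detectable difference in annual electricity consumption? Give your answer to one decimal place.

δ = (z_α + z_β) · √((σ₁²+σ₂²)/n)
  = (1.645 + 1.036) · √(3993138/972)
  = 2.681 · √4108.2
  = 2.681 · 64.0950
  = 171.8386

Minimum detectable difference ≈ 171.8 kWh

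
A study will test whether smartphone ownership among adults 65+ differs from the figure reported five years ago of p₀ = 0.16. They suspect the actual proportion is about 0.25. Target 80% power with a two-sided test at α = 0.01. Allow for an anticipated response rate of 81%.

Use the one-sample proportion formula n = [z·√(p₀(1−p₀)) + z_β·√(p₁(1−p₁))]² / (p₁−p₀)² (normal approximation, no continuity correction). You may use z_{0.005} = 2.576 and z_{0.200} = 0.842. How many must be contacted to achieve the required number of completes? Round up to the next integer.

n = 262

n = [z_{α/2}·√(p₀q₀) + z_β·√(p₁q₁)]² / (p₁ − p₀)²
  = [2.576·√(0.16·0.84) + 0.842·√(0.25·0.75)]² / (0.09)²
  = [2.576·0.3666 + 0.842·0.4330]² / 0.0081
  = [1.3090]² / 0.0081
  = 211.53
Adjust for 81% response: 211.53 / 0.81 = 261.15.
Round up → n = 262.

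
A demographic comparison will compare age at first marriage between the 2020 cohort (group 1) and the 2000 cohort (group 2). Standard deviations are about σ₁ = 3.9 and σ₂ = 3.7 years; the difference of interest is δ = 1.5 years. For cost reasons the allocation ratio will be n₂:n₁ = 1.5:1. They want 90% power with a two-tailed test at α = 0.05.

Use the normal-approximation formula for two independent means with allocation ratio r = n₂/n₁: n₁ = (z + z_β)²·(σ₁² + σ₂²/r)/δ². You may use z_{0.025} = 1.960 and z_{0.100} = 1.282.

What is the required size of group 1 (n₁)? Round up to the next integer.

n₁ = (z_{α/2} + z_β)² · (σ₁² + σ₂²/r) / δ²
   = (1.960 + 1.282)² · (3.9² + 3.7²/1.5) / 1.5²
   = 10.5106 · (15.21 + 9.1267) / 2.25
   = 10.5106 · 24.3367 / 2.25
   = 113.69
Round up → n₁ = 114; n₂ = r·n₁ = 1.5 × 114 = 171.

n₁ = 114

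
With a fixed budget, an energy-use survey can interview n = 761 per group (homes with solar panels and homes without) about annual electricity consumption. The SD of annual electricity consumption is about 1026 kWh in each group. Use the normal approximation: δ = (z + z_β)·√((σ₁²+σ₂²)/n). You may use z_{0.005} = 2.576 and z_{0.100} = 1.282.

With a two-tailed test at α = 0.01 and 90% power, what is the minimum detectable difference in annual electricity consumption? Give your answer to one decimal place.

δ = (z_{α/2} + z_β) · √((σ₁²+σ₂²)/n)
  = (2.576 + 1.282) · √(2105352/761)
  = 3.858 · √2766.6
  = 3.858 · 52.5981
  = 202.9235

Minimum detectable difference ≈ 202.9 kWh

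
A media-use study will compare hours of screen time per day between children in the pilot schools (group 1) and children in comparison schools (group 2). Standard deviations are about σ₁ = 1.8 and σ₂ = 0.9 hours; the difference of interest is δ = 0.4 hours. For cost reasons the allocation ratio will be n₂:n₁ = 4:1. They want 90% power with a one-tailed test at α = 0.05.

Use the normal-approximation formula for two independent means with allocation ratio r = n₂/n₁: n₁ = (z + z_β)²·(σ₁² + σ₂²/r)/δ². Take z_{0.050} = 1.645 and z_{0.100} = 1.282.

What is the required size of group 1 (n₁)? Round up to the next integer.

n₁ = (z_α + z_β)² · (σ₁² + σ₂²/r) / δ²
   = (1.645 + 1.282)² · (1.8² + 0.9²/4) / 0.4²
   = 8.5673 · (3.24 + 0.2025) / 0.16
   = 8.5673 · 3.4425 / 0.16
   = 184.33
Round up → n₁ = 185; n₂ = r·n₁ = 4 × 185 = 740.

n₁ = 185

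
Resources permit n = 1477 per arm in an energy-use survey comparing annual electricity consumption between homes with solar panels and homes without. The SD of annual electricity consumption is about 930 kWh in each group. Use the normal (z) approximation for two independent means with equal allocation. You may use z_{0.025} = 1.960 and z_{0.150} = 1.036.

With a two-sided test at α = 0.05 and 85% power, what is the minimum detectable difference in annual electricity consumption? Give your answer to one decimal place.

δ = (z_{α/2} + z_β) · √((σ₁²+σ₂²)/n)
  = (1.960 + 1.036) · √(1729800/1477)
  = 2.996 · √1171.2
  = 2.996 · 34.2222
  = 102.5297

Minimum detectable difference ≈ 102.5 kWh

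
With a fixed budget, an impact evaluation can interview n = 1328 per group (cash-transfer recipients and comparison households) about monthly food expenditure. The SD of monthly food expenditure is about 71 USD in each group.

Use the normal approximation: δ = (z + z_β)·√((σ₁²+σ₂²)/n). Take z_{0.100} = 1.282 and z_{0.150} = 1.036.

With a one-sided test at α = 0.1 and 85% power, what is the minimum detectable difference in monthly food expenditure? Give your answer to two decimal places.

δ = (z_α + z_β) · √((σ₁²+σ₂²)/n)
  = (1.282 + 1.036) · √(10082/1328)
  = 2.318 · √7.5919
  = 2.318 · 2.7553
  = 6.3869

Minimum detectable difference ≈ 6.39 USD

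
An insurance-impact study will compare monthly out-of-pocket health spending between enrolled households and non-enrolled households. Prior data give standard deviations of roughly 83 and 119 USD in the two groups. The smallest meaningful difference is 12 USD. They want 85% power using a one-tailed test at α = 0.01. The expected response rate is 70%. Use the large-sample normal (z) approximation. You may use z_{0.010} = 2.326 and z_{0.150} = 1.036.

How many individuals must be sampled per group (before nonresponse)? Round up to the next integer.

n = 2361 per group

n = (z_α + z_β)² · (σ₁² + σ₂²) / δ²
  = (2.326 + 1.036)² · (83² + 119² = 21050) / 12²
  = 11.3030 · 21050 / 144
  = 1652.29
Adjust for 70% response: 1652.29 / 0.70 = 2360.41.
Round up → n = 2361 per group.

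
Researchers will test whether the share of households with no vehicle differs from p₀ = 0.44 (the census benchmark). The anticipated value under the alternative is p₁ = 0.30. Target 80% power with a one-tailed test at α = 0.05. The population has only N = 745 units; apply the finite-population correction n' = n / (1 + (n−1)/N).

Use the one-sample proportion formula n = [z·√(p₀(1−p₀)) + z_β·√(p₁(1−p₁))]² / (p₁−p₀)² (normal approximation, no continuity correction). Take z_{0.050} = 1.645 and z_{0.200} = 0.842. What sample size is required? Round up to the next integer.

n = [z_α·√(p₀q₀) + z_β·√(p₁q₁)]² / (p₁ − p₀)²
  = [1.645·√(0.44·0.56) + 0.842·√(0.30·0.70)]² / (-0.14)²
  = [1.645·0.4964 + 0.842·0.4583]² / 0.0196
  = [1.2024]² / 0.0196
  = 73.76
Finite-population correction (N = 745): 73.76 / (1 + (73.76 − 1)/745) = 67.20.
Round up → n = 68.

n = 68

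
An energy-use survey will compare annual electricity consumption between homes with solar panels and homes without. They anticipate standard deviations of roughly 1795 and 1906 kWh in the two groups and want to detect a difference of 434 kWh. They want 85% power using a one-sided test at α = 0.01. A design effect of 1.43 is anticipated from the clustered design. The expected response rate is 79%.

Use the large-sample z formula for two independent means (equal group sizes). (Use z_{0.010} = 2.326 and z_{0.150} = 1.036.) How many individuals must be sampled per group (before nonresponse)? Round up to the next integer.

n = (z_α + z_β)² · (σ₁² + σ₂²) / δ²
  = (2.326 + 1.036)² · (1795² + 1906² = 6854861) / 434²
  = 11.3030 · 6854861 / 188356
  = 411.35
Design effect: 1.43 × 411.35 = 588.23.
Adjust for 79% response: 588.23 / 0.79 = 744.60.
Round up → n = 745 per group.

n = 745 per group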